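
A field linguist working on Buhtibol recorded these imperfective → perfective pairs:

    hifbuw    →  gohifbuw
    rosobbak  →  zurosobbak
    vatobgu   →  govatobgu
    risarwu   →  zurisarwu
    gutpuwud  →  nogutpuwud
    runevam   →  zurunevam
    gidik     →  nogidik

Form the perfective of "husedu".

"husedu" begins with h-. The one such stem in the data (hifbuw → gohifbuw) adds the prefix go-, so the same rule applies.
So husedu → gohusedu.

gohusedu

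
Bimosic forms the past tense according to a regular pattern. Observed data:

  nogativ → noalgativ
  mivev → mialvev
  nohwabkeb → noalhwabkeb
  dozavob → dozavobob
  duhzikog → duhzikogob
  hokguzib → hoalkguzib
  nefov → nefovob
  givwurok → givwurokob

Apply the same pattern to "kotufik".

"kotufik" has last vowel 'i'. The stems whose last vowel is 'i' (nogativ → noalgativ, hokguzib → hoalkguzib) insert -al- after the first vowel.
The other pattern: stems whose last vowel is 'o' add -ob.
So kotufik → koaltufik.

koaltufik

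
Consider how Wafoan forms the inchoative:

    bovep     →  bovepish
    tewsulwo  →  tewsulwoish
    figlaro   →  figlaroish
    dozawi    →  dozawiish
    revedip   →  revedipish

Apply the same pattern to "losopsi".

losopsiish

Every pair shown (bovep → bovepish, tewsulwo → tewsulwoish, figlaro → figlaroish, …) follows the same rule: add -ish.
So losopsi → losopsiish.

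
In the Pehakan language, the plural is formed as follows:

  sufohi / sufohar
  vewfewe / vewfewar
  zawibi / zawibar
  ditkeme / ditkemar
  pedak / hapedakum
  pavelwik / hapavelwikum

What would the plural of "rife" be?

rifar

sufohi and pavelwik both have last vowel 'i' yet inflect differently (sufohar, hapavelwikum), so the last vowel is not what conditions the rule; whether the stem ends in a vowel or a consonant is.
"rife" ends in a vowel. The stems ending in a vowel (sufohi → sufohar, vewfewe → vewfewar, zawibi → zawibar) drop the final letter and add -ar.
The other pattern: stems ending in a consonant add ha- … -um around the stem.
So rife → rifar.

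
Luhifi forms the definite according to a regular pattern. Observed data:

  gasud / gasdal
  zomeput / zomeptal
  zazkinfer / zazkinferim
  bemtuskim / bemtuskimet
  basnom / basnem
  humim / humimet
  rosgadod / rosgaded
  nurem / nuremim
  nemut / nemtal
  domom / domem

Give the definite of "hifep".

nurem and humim both end in -m yet inflect differently (nuremim, humimet), so the final letter is not what conditions the rule; the last vowel is.
"hifep" has last vowel 'e'. The stems whose last vowel is 'e' (nurem → nuremim, zazkinfer → zazkinferim) add -im.
The other patterns: stems whose last vowel is 'i' add -et; stems whose last vowel is 'o' change the last vowel to 'e'; stems whose last vowel is 'u' delete the last vowel and add -al.
So hifep → hifepim.

hifepim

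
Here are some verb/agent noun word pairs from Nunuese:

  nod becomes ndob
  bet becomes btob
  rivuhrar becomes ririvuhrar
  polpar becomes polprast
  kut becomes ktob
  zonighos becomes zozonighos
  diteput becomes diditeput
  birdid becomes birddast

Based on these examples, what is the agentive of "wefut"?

weftast

nod and birdid both end in -d yet inflect differently (ndob, birddast), so the final letter is not what conditions the rule; the number of vowels is.
"wefut" has 2 vowels. The stems with 2 vowels (polpar → polprast, birdid → birddast) delete the last vowel and add -ast.
So wefut → weftast.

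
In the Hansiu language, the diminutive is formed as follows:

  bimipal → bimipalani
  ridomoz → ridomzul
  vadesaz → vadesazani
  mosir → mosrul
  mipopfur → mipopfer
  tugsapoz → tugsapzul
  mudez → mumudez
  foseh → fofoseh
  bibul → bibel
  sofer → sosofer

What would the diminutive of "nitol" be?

nitlul

vadesaz and mudez both end in -z yet inflect differently (vadesazani, mumudez), so the final letter is not what conditions the rule; the last vowel is.
"nitol" has last vowel 'o'. The stems whose last vowel is 'o' (tugsapoz → tugsapzul, ridomoz → ridomzul) delete the last vowel and add -ul.
The other patterns: stems whose last vowel is 'a' add -ani; stems whose last vowel is 'e' repeat the first consonant+vowel as a prefix; stems whose last vowel is 'u' change the last vowel to 'e'.
So nitol → nitlul.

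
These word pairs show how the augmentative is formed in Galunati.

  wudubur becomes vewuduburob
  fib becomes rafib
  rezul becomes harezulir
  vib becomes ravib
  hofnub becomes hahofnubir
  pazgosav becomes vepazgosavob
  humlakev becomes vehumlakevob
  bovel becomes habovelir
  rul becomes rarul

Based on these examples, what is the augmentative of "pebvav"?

"pebvav" has 2 vowels. The stems with 2 vowels (hofnub → hahofnubir, bovel → habovelir, rezul → harezulir) add ha- … -ir around the stem.
The other patterns: stems with 1 vowel add the prefix ra-; stems with 3 vowels add ve- … -ob around the stem.
So pebvav → hapebvavir.

hapebvavir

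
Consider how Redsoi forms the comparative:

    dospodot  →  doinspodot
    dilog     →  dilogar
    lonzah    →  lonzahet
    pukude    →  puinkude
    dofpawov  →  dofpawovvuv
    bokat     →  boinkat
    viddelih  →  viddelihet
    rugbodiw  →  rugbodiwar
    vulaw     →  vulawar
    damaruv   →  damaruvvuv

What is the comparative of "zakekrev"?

zakekrevvuv

vulaw and lonzah both have last vowel 'a' yet inflect differently (vulawar, lonzahet), so the last vowel is not what conditions the rule; the final letter is.
"zakekrev" ends in -v. The stems ending in -v (dofpawov → dofpawovvuv, damaruv → damaruvvuv) double the final consonant and add -uv.
The other patterns: stems ending in -g or -w add -ar; stems ending in -h add -et; stems ending in -e or -t insert -in- after the first vowel.
So zakekrev → zakekrevvuv.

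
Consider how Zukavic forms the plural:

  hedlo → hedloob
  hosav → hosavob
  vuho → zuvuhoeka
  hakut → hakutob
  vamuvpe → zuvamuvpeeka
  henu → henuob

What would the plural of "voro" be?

zuvoroeka

hedlo and vuho both end in -o yet inflect differently (hedloob, zuvuhoeka), so the final letter is not what conditions the rule; the first letter is.
"voro" begins with v-. The stems beginning with v- (vamuvpe → zuvamuvpeeka, vuho → zuvuhoeka) add zu- … -eka around the stem.
The other pattern: stems beginning with h- add -ob.
So voro → zuvoroeka.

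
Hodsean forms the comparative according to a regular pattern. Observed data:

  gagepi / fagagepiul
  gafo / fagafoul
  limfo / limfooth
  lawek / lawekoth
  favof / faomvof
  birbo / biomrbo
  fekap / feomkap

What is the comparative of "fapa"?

gafo and limfo both end in -o yet inflect differently (fagafoul, limfooth), so the final letter is not what conditions the rule; the first letter is.
"fapa" begins with f-. The stems beginning with f- (favof → faomvof, fekap → feomkap) insert -om- after the first vowel.
So fapa → faompa.

faompa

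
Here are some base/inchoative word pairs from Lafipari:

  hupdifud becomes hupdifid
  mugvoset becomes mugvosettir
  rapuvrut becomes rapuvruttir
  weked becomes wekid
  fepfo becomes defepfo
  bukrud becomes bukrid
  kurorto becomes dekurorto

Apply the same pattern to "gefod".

"gefod" ends in -d. The stems ending in -d (bukrud → bukrid, hupdifud → hupdifid, weked → wekid) change the last vowel to 'i'.
So gefod → gefid.

gefid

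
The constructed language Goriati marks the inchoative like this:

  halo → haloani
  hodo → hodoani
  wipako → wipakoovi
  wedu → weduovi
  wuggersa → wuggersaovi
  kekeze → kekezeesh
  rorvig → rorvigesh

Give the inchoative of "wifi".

wifiovi

"wifi" begins with w-. The stems beginning with w- (wipako → wipakoovi, wedu → weduovi, wuggersa → wuggersaovi) add -ovi.
The other patterns: stems beginning with h- add -ani; stems beginning with k- or r- add -esh.
So wifi → wifiovi.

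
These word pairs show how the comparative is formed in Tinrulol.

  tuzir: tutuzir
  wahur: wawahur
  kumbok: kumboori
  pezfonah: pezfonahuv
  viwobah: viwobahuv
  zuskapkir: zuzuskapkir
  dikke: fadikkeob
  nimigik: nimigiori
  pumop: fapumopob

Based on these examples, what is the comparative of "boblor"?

boboblor

tuzir and nimigik both have last vowel 'i' yet inflect differently (tutuzir, nimigiori), so the last vowel is not what conditions the rule; the final letter is.
"boblor" ends in -r. The stems ending in -r (tuzir → tutuzir, zuskapkir → zuzuskapkir, wahur → wawahur) repeat the first consonant+vowel as a prefix.
So boblor → boboblor.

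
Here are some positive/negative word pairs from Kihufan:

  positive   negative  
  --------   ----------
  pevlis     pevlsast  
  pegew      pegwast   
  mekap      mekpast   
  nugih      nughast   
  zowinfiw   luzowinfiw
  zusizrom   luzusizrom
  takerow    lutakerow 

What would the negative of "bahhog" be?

pegew and zowinfiw both end in -w yet inflect differently (pegwast, luzowinfiw), so the final letter is not what conditions the rule; the number of vowels is.
"bahhog" has 2 vowels. The stems with 2 vowels (pevlis → pevlsast, pegew → pegwast, mekap → mekpast) delete the last vowel and add -ast.
So bahhog → bahhgast.

bahhgast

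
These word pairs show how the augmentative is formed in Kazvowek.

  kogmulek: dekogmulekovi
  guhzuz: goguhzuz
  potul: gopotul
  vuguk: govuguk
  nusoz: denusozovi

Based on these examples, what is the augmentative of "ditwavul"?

goditwavul

guhzuz and nusoz both end in -z yet inflect differently (goguhzuz, denusozovi), so the final letter is not what conditions the rule; the last vowel is.
"ditwavul" has last vowel 'u'. The stems whose last vowel is 'u' (potul → gopotul, vuguk → govuguk, guhzuz → goguhzuz) add the prefix go-.
So ditwavul → goditwavul.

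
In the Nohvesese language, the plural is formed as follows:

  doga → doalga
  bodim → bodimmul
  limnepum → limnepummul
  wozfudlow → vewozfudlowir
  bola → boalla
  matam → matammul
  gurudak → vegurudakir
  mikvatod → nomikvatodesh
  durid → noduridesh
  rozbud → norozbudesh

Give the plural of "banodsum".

banodsummul

"banodsum" ends in -m. The stems ending in -m (bodim → bodimmul, matam → matammul, limnepum → limnepummul) double the final consonant and add -ul.
So banodsum → banodsummul.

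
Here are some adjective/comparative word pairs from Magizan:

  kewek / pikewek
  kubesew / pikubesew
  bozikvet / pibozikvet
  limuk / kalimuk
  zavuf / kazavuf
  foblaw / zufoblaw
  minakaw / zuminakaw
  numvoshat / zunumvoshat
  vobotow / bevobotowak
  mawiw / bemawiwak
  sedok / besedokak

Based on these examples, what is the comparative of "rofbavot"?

kewek and limuk both end in -k yet inflect differently (pikewek, kalimuk), so the final letter is not what conditions the rule; the last vowel is.
"rofbavot" has last vowel 'o'. The stems whose last vowel is 'o' (vobotow → bevobotowak, sedok → besedokak) add be- … -ak around the stem.
So rofbavot → berofbavotak.

berofbavotak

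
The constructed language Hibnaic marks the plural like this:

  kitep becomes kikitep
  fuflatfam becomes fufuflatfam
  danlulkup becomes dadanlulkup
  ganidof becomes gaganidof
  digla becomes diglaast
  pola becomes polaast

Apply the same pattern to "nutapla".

nutaplaast

fuflatfam and digla both have last vowel 'a' yet inflect differently (fufuflatfam, diglaast), so the last vowel is not what conditions the rule; whether the stem ends in a vowel or a consonant is.
"nutapla" ends in a vowel. The stems ending in a vowel (digla → diglaast, pola → polaast) add -ast.
So nutapla → nutaplaast.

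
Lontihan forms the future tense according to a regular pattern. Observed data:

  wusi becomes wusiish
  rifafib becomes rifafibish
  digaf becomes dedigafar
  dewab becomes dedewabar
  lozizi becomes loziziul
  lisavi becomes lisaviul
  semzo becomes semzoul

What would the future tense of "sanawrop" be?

sanawropul

rifafib and dewab both end in -b yet inflect differently (rifafibish, dedewabar), so the final letter is not what conditions the rule; the first letter is.
"sanawrop" begins with s-. The one such stem in the data (semzo → semzoul) adds -ul, so the same rule applies.
So sanawrop → sanawropul.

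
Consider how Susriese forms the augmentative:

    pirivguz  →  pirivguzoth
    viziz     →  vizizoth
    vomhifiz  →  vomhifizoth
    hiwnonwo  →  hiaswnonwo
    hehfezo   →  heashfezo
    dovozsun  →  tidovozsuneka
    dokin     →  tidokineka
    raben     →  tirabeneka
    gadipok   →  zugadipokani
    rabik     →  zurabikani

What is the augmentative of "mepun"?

pirivguz and dovozsun both have last vowel 'u' yet inflect differently (pirivguzoth, tidovozsuneka), so the last vowel is not what conditions the rule; the final letter is.
"mepun" ends in -n. The stems ending in -n (dovozsun → tidovozsuneka, dokin → tidokineka, raben → tirabeneka) add ti- … -eka around the stem.
The other patterns: stems ending in -z add -oth; stems ending in -o insert -as- after the first vowel; stems ending in -k add zu- … -ani around the stem.
So mepun → timepuneka.

timepuneka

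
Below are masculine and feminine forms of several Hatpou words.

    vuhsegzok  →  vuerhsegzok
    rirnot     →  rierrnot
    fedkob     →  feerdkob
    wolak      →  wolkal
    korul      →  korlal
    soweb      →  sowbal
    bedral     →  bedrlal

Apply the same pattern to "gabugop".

gaerbugop

vuhsegzok and wolak both end in -k yet inflect differently (vuerhsegzok, wolkal), so the final letter is not what conditions the rule; the last vowel is.
"gabugop" has last vowel 'o'. The stems whose last vowel is 'o' (vuhsegzok → vuerhsegzok, rirnot → rierrnot, fedkob → feerdkob) insert -er- after the first vowel.
So gabugop → gaerbugop.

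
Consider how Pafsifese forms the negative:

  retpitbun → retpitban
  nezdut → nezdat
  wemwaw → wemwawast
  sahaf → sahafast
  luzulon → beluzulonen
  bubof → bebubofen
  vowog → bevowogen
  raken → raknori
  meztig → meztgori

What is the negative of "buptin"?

"buptin" has last vowel 'i'. The one such stem in the data (meztig → meztgori) deletes the last vowel and adds -ori (as does raken), so the same rule applies.
So buptin → buptnori.

buptnori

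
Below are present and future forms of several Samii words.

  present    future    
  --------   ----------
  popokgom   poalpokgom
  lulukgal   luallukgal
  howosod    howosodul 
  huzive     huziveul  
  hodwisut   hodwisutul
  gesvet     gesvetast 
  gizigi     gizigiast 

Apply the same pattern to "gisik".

"gisik" begins with g-. The stems beginning with g- (gizigi → gizigiast, gesvet → gesvetast) add -ast.
So gisik → gisikast.

gisikast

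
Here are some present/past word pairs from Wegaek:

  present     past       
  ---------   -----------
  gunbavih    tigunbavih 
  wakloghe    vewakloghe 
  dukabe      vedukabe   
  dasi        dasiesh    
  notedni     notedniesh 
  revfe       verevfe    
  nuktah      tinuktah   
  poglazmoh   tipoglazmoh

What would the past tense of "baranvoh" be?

tibaranvoh

"baranvoh" ends in -h. The stems ending in -h (poglazmoh → tipoglazmoh, gunbavih → tigunbavih, nuktah → tinuktah) add the prefix ti-.
So baranvoh → tibaranvoh.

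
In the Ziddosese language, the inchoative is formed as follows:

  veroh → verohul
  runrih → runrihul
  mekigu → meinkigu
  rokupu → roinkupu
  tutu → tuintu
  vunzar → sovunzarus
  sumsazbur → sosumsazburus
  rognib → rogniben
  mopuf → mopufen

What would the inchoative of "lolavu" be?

mekigu and sumsazbur both have last vowel 'u' yet inflect differently (meinkigu, sosumsazburus), so the last vowel is not what conditions the rule; the final letter is.
"lolavu" ends in -u. The stems ending in -u (mekigu → meinkigu, rokupu → roinkupu, tutu → tuintu) insert -in- after the first vowel.
So lolavu → loinlavu.

loinlavu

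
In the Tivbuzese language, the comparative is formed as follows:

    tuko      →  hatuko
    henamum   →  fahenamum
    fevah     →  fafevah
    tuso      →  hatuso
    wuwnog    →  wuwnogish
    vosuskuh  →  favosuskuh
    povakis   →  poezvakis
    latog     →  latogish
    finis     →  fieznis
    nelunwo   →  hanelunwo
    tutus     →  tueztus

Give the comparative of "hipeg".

tuso and latog both have last vowel 'o' yet inflect differently (hatuso, latogish), so the last vowel is not what conditions the rule; the final letter is.
"hipeg" ends in -g. The stems ending in -g (latog → latogish, wuwnog → wuwnogish) add -ish.
So hipeg → hipegish.

hipegish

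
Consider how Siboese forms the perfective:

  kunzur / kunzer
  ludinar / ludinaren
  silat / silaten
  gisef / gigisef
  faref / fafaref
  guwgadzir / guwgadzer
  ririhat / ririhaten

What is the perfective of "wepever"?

wewepever

"wepever" has last vowel 'e'. The stems whose last vowel is 'e' (gisef → gigisef, faref → fafaref) repeat the first consonant+vowel as a prefix.
The other patterns: stems whose last vowel is 'a' add -en; stems whose last vowel is 'i' or 'u' change the last vowel to 'e'.
So wepever → wewepever.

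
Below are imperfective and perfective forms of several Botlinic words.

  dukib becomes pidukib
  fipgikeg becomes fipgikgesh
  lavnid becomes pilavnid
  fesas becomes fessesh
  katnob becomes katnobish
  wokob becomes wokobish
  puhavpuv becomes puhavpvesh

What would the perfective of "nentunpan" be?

"nentunpan" has last vowel 'a'. The one such stem in the data (fesas → fessesh) deletes the last vowel and adds -esh (as do puhavpuv, fipgikeg), so the same rule applies.
The other patterns: stems whose last vowel is 'i' add the prefix pi-; stems whose last vowel is 'o' add -ish.
So nentunpan → nentunpnesh.

nentunpnesh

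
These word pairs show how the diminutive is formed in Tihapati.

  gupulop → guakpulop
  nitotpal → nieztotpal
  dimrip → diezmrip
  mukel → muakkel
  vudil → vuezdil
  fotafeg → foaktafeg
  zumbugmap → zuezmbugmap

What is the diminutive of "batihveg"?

baaktihveg

"batihveg" has last vowel 'e'. The stems whose last vowel is 'e' (fotafeg → foaktafeg, mukel → muakkel) insert -ak- after the first vowel.
The other pattern: stems whose last vowel is 'a' or 'i' insert -ez- after the first vowel.
So batihveg → baaktihveg.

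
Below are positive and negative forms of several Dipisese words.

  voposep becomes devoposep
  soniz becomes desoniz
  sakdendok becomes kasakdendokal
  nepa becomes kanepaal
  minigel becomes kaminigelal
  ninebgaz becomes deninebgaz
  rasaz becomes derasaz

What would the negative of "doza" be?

ninebgaz and nepa both have last vowel 'a' yet inflect differently (deninebgaz, kanepaal), so the last vowel is not what conditions the rule; the final letter is.
"doza" ends in -a. The one such stem in the data (nepa → kanepaal) adds ka- … -al around the stem, so the same rule applies.
The other pattern: stems ending in -p or -z add the prefix de-.
So doza → kadozaal.

kadozaal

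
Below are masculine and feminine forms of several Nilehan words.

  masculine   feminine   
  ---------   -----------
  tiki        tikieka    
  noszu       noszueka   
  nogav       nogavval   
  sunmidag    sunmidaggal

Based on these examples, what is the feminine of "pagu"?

noszu and nogav both begin with n- yet inflect differently (noszueka, nogavval), so the first letter is not what conditions the rule; whether the stem ends in a vowel or a consonant is.
"pagu" ends in a vowel. The stems ending in a vowel (tiki → tikieka, noszu → noszueka) add -eka.
The other pattern: stems ending in a consonant double the final consonant and add -al.
So pagu → pagueka.

pagueka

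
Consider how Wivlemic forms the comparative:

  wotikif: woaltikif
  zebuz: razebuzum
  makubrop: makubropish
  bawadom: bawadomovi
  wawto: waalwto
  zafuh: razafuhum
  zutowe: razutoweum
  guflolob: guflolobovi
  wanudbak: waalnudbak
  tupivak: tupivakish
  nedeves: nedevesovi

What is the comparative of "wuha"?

wualha

wanudbak and tupivak both end in -k yet inflect differently (waalnudbak, tupivakish), so the final letter is not what conditions the rule; the first letter is.
"wuha" begins with w-. The stems beginning with w- (wotikif → woaltikif, wanudbak → waalnudbak, wawto → waalwto) insert -al- after the first vowel.
So wuha → wualha.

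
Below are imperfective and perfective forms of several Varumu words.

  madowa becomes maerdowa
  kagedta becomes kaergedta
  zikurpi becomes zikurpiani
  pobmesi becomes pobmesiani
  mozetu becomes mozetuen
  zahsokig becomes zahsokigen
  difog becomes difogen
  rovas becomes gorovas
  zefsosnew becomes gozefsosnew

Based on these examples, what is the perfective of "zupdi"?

"zupdi" ends in -i. The stems ending in -i (zikurpi → zikurpiani, pobmesi → pobmesiani) add -ani.
The other patterns: stems ending in -a insert -er- after the first vowel; stems ending in -g or -u add -en; stems ending in -s or -w add the prefix go-.
So zupdi → zupdiani.

zupdiani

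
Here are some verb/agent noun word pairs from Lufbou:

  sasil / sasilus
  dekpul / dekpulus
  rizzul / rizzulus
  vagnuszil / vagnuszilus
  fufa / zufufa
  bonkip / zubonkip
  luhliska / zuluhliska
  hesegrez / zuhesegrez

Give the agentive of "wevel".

sasil and bonkip both have last vowel 'i' yet inflect differently (sasilus, zubonkip), so the last vowel is not what conditions the rule; the final letter is.
"wevel" ends in -l. The stems ending in -l (sasil → sasilus, dekpul → dekpulus, rizzul → rizzulus) add -us.
So wevel → wevelus.

wevelus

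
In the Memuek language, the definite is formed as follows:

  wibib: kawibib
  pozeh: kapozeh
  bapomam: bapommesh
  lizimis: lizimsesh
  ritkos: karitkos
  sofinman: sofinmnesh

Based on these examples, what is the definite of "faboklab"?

ritkos and lizimis both end in -s yet inflect differently (karitkos, lizimsesh), so the final letter is not what conditions the rule; the number of vowels is.
"faboklab" has 3 vowels. The stems with 3 vowels (lizimis → lizimsesh, sofinman → sofinmnesh, bapomam → bapommesh) delete the last vowel and add -esh.
So faboklab → faboklbesh.

faboklbesh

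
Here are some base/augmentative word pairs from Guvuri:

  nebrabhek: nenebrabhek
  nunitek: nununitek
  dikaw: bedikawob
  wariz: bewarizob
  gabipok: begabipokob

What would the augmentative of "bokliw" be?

"bokliw" has last vowel 'i'. The one such stem in the data (wariz → bewarizob) adds be- … -ob around the stem, so the same rule applies.
The other pattern: stems whose last vowel is 'e' repeat the first consonant+vowel as a prefix.
So bokliw → bebokliwob.

bebokliwob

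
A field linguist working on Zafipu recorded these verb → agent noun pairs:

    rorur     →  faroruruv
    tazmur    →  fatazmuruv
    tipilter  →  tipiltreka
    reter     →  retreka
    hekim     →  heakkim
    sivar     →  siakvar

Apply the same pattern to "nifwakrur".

"nifwakrur" has last vowel 'u'. The stems whose last vowel is 'u' (rorur → faroruruv, tazmur → fatazmuruv) add fa- … -uv around the stem.
So nifwakrur → fanifwakruruv.

fanifwakruruv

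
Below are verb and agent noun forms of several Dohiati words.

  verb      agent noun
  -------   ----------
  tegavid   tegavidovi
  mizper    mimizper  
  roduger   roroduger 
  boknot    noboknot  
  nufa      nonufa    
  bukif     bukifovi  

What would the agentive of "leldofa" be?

"leldofa" ends in -a. The one such stem in the data (nufa → nonufa) adds the prefix no-, so the same rule applies.
So leldofa → noleldofa.

noleldofa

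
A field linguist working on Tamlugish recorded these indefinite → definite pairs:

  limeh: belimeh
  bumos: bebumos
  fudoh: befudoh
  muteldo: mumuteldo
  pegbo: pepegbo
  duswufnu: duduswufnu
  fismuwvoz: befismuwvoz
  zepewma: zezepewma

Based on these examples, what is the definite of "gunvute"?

"gunvute" ends in a vowel. The stems ending in a vowel (zepewma → zezepewma, duswufnu → duduswufnu, pegbo → pepegbo) repeat the first consonant+vowel as a prefix.
So gunvute → gugunvute.

gugunvute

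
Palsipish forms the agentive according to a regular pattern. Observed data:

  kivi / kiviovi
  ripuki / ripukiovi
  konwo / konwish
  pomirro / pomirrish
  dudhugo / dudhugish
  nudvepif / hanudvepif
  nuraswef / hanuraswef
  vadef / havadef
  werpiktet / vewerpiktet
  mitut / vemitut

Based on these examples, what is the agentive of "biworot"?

vebiworot

kivi and nudvepif both have last vowel 'i' yet inflect differently (kiviovi, hanudvepif), so the last vowel is not what conditions the rule; the final letter is.
"biworot" ends in -t. The stems ending in -t (werpiktet → vewerpiktet, mitut → vemitut) add the prefix ve-.
The other patterns: stems ending in -i add -ovi; stems ending in -o drop the final letter and add -ish; stems ending in -f add the prefix ha-.
So biworot → vebiworot.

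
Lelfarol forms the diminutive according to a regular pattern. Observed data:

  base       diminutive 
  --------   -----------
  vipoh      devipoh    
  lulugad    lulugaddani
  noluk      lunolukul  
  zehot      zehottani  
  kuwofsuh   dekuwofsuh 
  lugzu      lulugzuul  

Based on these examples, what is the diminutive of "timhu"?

zehot and vipoh both have last vowel 'o' yet inflect differently (zehottani, devipoh), so the last vowel is not what conditions the rule; the final letter is.
"timhu" ends in -u. The one such stem in the data (lugzu → lulugzuul) adds lu- … -ul around the stem, so the same rule applies.
So timhu → lutimhuul.

lutimhuul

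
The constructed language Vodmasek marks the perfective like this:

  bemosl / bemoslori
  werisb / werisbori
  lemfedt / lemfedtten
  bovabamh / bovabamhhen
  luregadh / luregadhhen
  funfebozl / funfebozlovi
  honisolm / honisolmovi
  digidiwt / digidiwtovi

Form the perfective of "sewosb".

bemosl and funfebozl both end in -l yet inflect differently (bemoslori, funfebozlovi), so the final letter is not what conditions the rule; the second-to-last letter is.
"sewosb" has second-to-last letter 's'. The stems whose second-to-last letter is 's' (bemosl → bemoslori, werisb → werisbori) add -ori.
So sewosb → sewosbori.

sewosbori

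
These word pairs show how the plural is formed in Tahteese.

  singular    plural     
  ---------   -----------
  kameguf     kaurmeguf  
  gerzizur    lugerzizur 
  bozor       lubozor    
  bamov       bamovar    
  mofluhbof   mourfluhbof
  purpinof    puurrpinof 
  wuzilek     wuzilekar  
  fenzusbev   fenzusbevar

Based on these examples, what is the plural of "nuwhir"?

lunuwhir

"nuwhir" ends in -r. The stems ending in -r (bozor → lubozor, gerzizur → lugerzizur) add the prefix lu-.
So nuwhir → lunuwhir.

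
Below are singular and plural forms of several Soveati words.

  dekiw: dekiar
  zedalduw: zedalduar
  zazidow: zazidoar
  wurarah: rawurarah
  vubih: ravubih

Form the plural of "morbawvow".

morbawvoar

dekiw and vubih both have last vowel 'i' yet inflect differently (dekiar, ravubih), so the last vowel is not what conditions the rule; the final letter is.
"morbawvow" ends in -w. The stems ending in -w (dekiw → dekiar, zedalduw → zedalduar, zazidow → zazidoar) drop the final letter and add -ar.
So morbawvow → morbawvoar.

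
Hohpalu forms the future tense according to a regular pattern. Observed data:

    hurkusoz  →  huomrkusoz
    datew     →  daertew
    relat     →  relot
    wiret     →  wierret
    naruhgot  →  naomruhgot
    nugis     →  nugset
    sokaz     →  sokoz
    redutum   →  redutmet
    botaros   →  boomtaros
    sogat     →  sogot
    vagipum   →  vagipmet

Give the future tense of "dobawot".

doombawot

relat and wiret both end in -t yet inflect differently (relot, wierret), so the final letter is not what conditions the rule; the last vowel is.
"dobawot" has last vowel 'o'. The stems whose last vowel is 'o' (hurkusoz → huomrkusoz, naruhgot → naomruhgot, botaros → boomtaros) insert -om- after the first vowel.
So dobawot → doombawot.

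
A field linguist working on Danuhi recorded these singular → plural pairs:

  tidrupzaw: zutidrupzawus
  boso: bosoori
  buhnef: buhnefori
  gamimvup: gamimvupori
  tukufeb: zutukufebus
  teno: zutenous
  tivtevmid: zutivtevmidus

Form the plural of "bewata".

bewataori

teno and boso both end in -o yet inflect differently (zutenous, bosoori), so the final letter is not what conditions the rule; the first letter is.
"bewata" begins with b-. The stems beginning with b- (buhnef → buhnefori, boso → bosoori) add -ori.
So bewata → bewataori.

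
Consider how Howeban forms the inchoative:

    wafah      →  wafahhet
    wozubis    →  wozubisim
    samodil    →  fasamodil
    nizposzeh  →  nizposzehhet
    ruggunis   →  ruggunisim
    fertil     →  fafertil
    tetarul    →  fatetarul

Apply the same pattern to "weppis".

weppisim

ruggunis and samodil both have last vowel 'i' yet inflect differently (ruggunisim, fasamodil), so the last vowel is not what conditions the rule; the final letter is.
"weppis" ends in -s. The stems ending in -s (ruggunis → ruggunisim, wozubis → wozubisim) add -im.
So weppis → weppisim.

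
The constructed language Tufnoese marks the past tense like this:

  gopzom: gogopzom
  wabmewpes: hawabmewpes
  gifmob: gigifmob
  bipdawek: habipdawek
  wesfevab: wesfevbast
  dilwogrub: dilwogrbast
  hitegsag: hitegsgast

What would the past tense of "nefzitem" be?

hanefzitem

gifmob and dilwogrub both end in -b yet inflect differently (gigifmob, dilwogrbast), so the final letter is not what conditions the rule; the last vowel is.
"nefzitem" has last vowel 'e'. The stems whose last vowel is 'e' (bipdawek → habipdawek, wabmewpes → hawabmewpes) add the prefix ha-.
So nefzitem → hanefzitem.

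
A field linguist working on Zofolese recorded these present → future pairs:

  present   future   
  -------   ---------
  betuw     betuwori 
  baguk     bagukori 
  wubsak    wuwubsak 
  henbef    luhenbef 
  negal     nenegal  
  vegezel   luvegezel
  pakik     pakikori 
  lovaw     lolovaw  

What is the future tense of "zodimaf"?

vegezel and negal both end in -l yet inflect differently (luvegezel, nenegal), so the final letter is not what conditions the rule; the last vowel is.
"zodimaf" has last vowel 'a'. The stems whose last vowel is 'a' (wubsak → wuwubsak, negal → nenegal, lovaw → lolovaw) repeat the first consonant+vowel as a prefix.
The other patterns: stems whose last vowel is 'e' add the prefix lu-; stems whose last vowel is 'i' or 'u' add -ori.
So zodimaf → zozodimaf.

zozodimaf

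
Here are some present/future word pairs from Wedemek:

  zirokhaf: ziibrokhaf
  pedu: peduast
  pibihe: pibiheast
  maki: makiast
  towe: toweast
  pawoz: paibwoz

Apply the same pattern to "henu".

henuast

pawoz and pibihe both begin with p- yet inflect differently (paibwoz, pibiheast), so the first letter is not what conditions the rule; whether the stem ends in a vowel or a consonant is.
"henu" ends in a vowel. The stems ending in a vowel (pibihe → pibiheast, pedu → peduast, maki → makiast) add -ast.
So henu → henuast.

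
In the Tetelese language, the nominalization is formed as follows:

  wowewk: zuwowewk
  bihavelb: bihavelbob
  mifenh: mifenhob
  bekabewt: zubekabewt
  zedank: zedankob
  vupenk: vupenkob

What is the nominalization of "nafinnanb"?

"nafinnanb" has second-to-last letter 'n'. The stems whose second-to-last letter is 'n' (zedank → zedankob, mifenh → mifenhob, vupenk → vupenkob) add -ob.
So nafinnanb → nafinnanbob.

nafinnanbob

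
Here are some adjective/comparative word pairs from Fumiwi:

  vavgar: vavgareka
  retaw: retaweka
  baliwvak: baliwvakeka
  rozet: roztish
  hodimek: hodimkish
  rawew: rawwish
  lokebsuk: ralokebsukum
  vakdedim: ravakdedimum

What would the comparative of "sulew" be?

"sulew" has last vowel 'e'. The stems whose last vowel is 'e' (rozet → roztish, hodimek → hodimkish, rawew → rawwish) delete the last vowel and add -ish.
The other patterns: stems whose last vowel is 'a' add -eka; stems whose last vowel is 'i' or 'u' add ra- … -um around the stem.
So sulew → sulwish.

sulwish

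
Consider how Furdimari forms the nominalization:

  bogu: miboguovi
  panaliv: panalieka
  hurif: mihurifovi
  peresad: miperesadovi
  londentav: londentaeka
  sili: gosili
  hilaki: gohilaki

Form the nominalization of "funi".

panaliv and sili both have last vowel 'i' yet inflect differently (panalieka, gosili), so the last vowel is not what conditions the rule; the final letter is.
"funi" ends in -i. The stems ending in -i (sili → gosili, hilaki → gohilaki) add the prefix go-.
So funi → gofuni.

gofuni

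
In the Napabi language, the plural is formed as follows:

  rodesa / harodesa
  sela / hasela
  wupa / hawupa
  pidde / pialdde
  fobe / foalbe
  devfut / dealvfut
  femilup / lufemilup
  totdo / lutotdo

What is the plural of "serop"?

"serop" ends in -p. The one such stem in the data (femilup → lufemilup) adds the prefix lu-, so the same rule applies.
So serop → luserop.

luserop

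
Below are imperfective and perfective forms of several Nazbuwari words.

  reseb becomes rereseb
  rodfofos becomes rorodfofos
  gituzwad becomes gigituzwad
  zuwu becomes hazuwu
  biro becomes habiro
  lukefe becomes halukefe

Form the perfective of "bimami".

reseb and lukefe both have last vowel 'e' yet inflect differently (rereseb, halukefe), so the last vowel is not what conditions the rule; whether the stem ends in a vowel or a consonant is.
"bimami" ends in a vowel. The stems ending in a vowel (lukefe → halukefe, biro → habiro, zuwu → hazuwu) add the prefix ha-.
The other pattern: stems ending in a consonant repeat the first consonant+vowel as a prefix.
So bimami → habimami.

habimami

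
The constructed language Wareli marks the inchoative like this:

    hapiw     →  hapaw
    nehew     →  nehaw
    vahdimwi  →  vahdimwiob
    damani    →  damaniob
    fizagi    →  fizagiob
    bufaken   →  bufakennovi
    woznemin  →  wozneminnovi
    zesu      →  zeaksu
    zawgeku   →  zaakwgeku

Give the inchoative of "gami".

hapiw and vahdimwi both have last vowel 'i' yet inflect differently (hapaw, vahdimwiob), so the last vowel is not what conditions the rule; the final letter is.
"gami" ends in -i. The stems ending in -i (vahdimwi → vahdimwiob, damani → damaniob, fizagi → fizagiob) add -ob.
The other patterns: stems ending in -w change the last vowel to 'a'; stems ending in -n double the final consonant and add -ovi; stems ending in -u insert -ak- after the first vowel.
So gami → gamiob.

gamiob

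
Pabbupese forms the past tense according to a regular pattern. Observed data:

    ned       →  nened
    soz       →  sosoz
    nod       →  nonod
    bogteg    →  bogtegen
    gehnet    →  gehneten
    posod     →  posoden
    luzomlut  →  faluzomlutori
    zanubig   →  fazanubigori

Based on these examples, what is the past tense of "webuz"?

webuzen

"webuz" has 2 vowels. The stems with 2 vowels (bogteg → bogtegen, gehnet → gehneten, posod → posoden) add -en.
So webuz → webuzen.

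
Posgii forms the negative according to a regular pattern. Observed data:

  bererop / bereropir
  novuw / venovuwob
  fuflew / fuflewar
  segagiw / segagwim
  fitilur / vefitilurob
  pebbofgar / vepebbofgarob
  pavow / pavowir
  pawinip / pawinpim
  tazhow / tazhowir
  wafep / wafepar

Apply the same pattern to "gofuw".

vegofuwob

fuflew and pavow both end in -w yet inflect differently (fuflewar, pavowir), so the final letter is not what conditions the rule; the last vowel is.
"gofuw" has last vowel 'u'. The stems whose last vowel is 'u' (novuw → venovuwob, fitilur → vefitilurob) add ve- … -ob around the stem.
The other patterns: stems whose last vowel is 'e' add -ar; stems whose last vowel is 'o' add -ir; stems whose last vowel is 'i' delete the last vowel and add -im.
So gofuw → vegofuwob.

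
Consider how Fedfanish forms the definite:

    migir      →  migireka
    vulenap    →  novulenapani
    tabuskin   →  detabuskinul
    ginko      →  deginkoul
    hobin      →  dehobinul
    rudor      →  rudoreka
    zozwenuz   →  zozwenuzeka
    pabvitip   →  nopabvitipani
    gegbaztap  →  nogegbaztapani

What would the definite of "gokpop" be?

nogokpopani

pabvitip and tabuskin both have last vowel 'i' yet inflect differently (nopabvitipani, detabuskinul), so the last vowel is not what conditions the rule; the final letter is.
"gokpop" ends in -p. The stems ending in -p (vulenap → novulenapani, gegbaztap → nogegbaztapani, pabvitip → nopabvitipani) add no- … -ani around the stem.
So gokpop → nogokpopani.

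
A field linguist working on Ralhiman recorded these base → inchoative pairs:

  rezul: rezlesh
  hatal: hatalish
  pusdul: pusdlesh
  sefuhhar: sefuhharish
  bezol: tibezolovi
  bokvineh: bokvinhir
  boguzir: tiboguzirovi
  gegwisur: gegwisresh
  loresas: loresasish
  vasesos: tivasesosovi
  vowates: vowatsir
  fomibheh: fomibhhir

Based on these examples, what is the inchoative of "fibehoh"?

gegwisur and sefuhhar both end in -r yet inflect differently (gegwisresh, sefuhharish), so the final letter is not what conditions the rule; the last vowel is.
"fibehoh" has last vowel 'o'. The stems whose last vowel is 'o' (bezol → tibezolovi, vasesos → tivasesosovi) add ti- … -ovi around the stem.
So fibehoh → tifibehohovi.

tifibehohovi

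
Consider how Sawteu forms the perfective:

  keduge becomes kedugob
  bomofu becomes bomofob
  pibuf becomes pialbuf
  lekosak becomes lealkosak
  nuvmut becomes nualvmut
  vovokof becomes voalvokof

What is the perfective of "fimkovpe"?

bomofu and pibuf both have last vowel 'u' yet inflect differently (bomofob, pialbuf), so the last vowel is not what conditions the rule; whether the stem ends in a vowel or a consonant is.
"fimkovpe" ends in a vowel. The stems ending in a vowel (keduge → kedugob, bomofu → bomofob) drop the final letter and add -ob.
The other pattern: stems ending in a consonant insert -al- after the first vowel.
So fimkovpe → fimkovpob.

fimkovpob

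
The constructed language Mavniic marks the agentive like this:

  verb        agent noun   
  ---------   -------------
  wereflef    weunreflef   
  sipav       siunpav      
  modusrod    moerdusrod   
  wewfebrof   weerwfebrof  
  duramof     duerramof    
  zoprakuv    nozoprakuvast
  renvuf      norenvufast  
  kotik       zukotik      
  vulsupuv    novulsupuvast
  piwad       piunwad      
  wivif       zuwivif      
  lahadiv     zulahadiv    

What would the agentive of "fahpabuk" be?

wivif and duramof both end in -f yet inflect differently (zuwivif, duerramof), so the final letter is not what conditions the rule; the last vowel is.
"fahpabuk" has last vowel 'u'. The stems whose last vowel is 'u' (renvuf → norenvufast, zoprakuv → nozoprakuvast, vulsupuv → novulsupuvast) add no- … -ast around the stem.
So fahpabuk → nofahpabukast.

nofahpabukast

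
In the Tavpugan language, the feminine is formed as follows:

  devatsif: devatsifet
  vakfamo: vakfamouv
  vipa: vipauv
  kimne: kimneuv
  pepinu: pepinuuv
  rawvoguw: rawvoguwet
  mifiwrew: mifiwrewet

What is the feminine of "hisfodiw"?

pepinu and rawvoguw both have last vowel 'u' yet inflect differently (pepinuuv, rawvoguwet), so the last vowel is not what conditions the rule; whether the stem ends in a vowel or a consonant is.
"hisfodiw" ends in a consonant. The stems ending in a consonant (rawvoguw → rawvoguwet, mifiwrew → mifiwrewet, devatsif → devatsifet) add -et.
The other pattern: stems ending in a vowel add -uv.
So hisfodiw → hisfodiwet.

hisfodiwet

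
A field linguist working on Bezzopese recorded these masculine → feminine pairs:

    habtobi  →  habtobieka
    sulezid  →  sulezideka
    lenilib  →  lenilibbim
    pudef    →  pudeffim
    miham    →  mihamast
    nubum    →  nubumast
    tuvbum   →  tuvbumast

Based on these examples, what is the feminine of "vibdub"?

"vibdub" ends in -b. The one such stem in the data (lenilib → lenilibbim) doubles the final consonant and adds -im (as does pudef), so the same rule applies.
The other patterns: stems ending in -d or -i add -eka; stems ending in -m add -ast.
So vibdub → vibdubbim.

vibdubbim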